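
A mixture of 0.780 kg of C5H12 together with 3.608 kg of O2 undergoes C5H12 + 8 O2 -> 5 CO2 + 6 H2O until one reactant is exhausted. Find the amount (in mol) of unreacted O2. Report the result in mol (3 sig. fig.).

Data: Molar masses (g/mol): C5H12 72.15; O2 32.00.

n(C5H12) = 0.7800×1000 / 72.15 = 10.81 mol
n(O2) = 3.608×1000 / 32.00 = 112.8 mol
n/ν → C5H12: 10.81, O2: 14.10; C5H12 is limiting.
O2 consumed = (8/1) × 10.81 = 86.48 mol
O2 remaining = 112.8 − 86.48 = 26.32 mol

26.3 mol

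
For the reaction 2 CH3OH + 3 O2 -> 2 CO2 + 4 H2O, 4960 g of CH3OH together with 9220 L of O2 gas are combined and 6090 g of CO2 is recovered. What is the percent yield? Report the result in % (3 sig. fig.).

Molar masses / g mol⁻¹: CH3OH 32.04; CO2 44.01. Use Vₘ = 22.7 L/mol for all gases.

89.4 %

n(CH3OH) = 4960 / 32.04 = 154.8 mol
n(O2) = 9220 / 22.7 = 406.2 mol
n/ν for CH3OH = 154.8/2 = 77.40
n/ν for O2 = 406.2/3 = 135.4
Smallest n/ν is CH3OH → limiting reagent.
theoretical n(CO2) = (2/2) × 154.8 = 154.8 mol → 6813 g
% yield = 6090 / 6813 × 100 = 89.39 %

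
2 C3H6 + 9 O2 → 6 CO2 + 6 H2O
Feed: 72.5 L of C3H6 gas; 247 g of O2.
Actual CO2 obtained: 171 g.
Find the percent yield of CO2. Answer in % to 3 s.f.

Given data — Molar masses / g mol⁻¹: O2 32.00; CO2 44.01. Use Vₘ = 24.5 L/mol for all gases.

n(C3H6) = 72.50 / 24.5 = 2.959 mol
n(O2) = 247.0 / 32.00 = 7.719 mol
n/ν for C3H6 = 2.959/2 = 1.480
n/ν for O2 = 7.719/9 = 0.8577
Smallest n/ν is O2 → limiting reagent.
theoretical n(CO2) = (6/9) × 7.719 = 5.146 mol → 226.5 g
% yield = 171 / 226.5 × 100 = 75.50 %

75.5 %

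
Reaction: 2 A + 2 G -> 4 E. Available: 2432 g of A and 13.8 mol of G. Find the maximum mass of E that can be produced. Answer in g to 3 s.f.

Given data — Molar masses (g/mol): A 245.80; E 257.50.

5100 g

n(A) = 2432 / 245.80 = 9.894 mol
n(G) = 13.80 mol
n/ν for A = 9.894/2 = 4.947
n/ν for G = 13.80/2 = 6.900
Smallest n/ν is A → limiting reagent.
n(E) = (4/2) × 9.894 = 19.79 mol
mass = 19.79 × 257.50 = 5096 g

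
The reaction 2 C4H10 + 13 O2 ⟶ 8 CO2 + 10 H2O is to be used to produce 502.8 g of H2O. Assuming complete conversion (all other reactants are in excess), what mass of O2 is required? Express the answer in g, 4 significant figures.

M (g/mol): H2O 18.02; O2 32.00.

n(H2O) = 502.8 / 18.02 = 27.90 mol
n(O2) = (13/10) × 27.90 = 36.27 mol
mass = 36.27 × 32.00 = 1161 g

1161 g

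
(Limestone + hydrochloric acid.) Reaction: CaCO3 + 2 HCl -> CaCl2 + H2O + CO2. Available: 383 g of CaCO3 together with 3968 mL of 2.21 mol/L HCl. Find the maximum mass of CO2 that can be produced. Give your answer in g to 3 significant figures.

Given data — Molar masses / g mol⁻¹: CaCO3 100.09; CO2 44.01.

n(CaCO3) = 383.0 / 100.09 = 3.827 mol
n(HCl) = 2.21 × 3968/1000 = 8.769 mol
n/ν for CaCO3 = 3.827/1 = 3.827
n/ν for HCl = 8.769/2 = 4.385
Smallest n/ν is CaCO3 → limiting reagent.
n(CO2) = (1/1) × 3.827 = 3.827 mol
mass = 3.827 × 44.01 = 168.4 g

168 g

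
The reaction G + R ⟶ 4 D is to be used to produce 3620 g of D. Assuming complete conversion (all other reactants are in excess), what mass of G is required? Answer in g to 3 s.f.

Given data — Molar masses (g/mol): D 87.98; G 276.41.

2840 g

n(D) = 3620 / 87.98 = 41.15 mol
n(G) = (1/4) × 41.15 = 10.29 mol
mass = 10.29 × 276.41 = 2844 g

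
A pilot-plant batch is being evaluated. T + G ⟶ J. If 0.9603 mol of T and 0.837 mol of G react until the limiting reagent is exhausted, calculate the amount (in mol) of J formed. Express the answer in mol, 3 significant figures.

n(T) = 0.9603 mol
n(G) = 0.8370 mol
n/ν → T: 0.9603, G: 0.8370; G is limiting.
n(J) = (1/1) × 0.8370 = 0.8370 mol

0.837 mol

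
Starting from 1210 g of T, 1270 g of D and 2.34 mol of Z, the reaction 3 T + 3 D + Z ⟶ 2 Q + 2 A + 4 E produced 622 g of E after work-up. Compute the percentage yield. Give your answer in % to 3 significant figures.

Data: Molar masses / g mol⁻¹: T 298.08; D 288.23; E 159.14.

n(T) = 1210 / 298.08 = 4.059 mol
n(D) = 1270 / 288.23 = 4.406 mol
n(Z) = 2.340 mol
n/ν for T = 4.059/3 = 1.353
n/ν for D = 4.406/3 = 1.469
n/ν for Z = 2.340/1 = 2.340
Smallest n/ν is T → limiting reagent.
theoretical n(E) = (4/3) × 4.059 = 5.412 mol → 861.3 g
% yield = 622 / 861.3 × 100 = 72.22 %

72.2 %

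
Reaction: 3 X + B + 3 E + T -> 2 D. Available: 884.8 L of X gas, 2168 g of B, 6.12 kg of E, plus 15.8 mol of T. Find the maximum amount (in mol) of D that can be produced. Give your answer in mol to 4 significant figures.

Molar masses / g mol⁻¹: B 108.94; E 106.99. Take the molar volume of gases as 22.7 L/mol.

25.99 mol

n(X) = 884.8 / 22.7 = 38.98 mol
n(B) = 2168 / 108.94 = 19.90 mol
n(E) = 6.120×1000 / 106.99 = 57.20 mol
n(T) = 15.80 mol
n/ν for X = 38.98/3 = 12.99
n/ν for B = 19.90/1 = 19.90
n/ν for E = 57.20/3 = 19.07
n/ν for T = 15.80/1 = 15.80
Smallest n/ν is X → limiting reagent.
n(D) = (2/3) × 38.98 = 25.99 mol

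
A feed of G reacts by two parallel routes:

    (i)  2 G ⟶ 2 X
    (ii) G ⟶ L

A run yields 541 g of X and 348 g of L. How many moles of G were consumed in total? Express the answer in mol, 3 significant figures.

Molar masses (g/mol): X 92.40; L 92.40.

9.62 mol

n(X) = 541 / 92.40 = 5.855 mol
n(L) = 348 / 92.40 = 3.766 mol
n(G) via (i) = (2/2)×5.855 = 5.855 mol
n(G) via (ii) = (1/1)×3.766 = 3.766 mol
total n(G) = 5.855 + 3.766 = 9.621 mol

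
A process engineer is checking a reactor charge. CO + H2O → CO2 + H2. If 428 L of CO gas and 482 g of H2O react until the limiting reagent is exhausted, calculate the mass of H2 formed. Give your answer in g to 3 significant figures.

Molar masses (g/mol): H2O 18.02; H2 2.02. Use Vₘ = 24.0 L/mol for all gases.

36.0 g

n(CO) = 428.0 / 24.0 = 17.83 mol
n(H2O) = 482.0 / 18.02 = 26.75 mol
n/ν → CO: 17.83, H2O: 26.75; CO is limiting.
n(H2) = (1/1) × 17.83 = 17.83 mol
mass = 17.83 × 2.02 = 36.02 g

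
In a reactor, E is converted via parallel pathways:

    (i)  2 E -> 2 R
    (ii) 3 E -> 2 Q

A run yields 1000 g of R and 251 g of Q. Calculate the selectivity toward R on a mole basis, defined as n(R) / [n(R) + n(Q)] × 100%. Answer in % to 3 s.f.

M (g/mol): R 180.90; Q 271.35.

n(R) = 1000 / 180.90 = 5.528 mol
n(Q) = 251 / 271.35 = 0.9250 mol
selectivity = 5.528/(5.528+0.9250) × 100 = 85.67 %

85.7 %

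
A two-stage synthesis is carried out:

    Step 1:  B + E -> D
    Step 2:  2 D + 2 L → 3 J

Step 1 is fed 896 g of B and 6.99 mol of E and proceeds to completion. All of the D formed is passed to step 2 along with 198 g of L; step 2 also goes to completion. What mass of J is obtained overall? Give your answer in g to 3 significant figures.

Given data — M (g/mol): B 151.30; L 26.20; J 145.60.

Step 1:
n(B) = 896.0 / 151.30 = 5.922 mol
n(E) = 6.990 mol
n/ν → B: 5.922, E: 6.990; B is limiting.
n(D) produced = (1/1) × 5.922 = 5.922 mol
Step 2:
n(D) available = 5.922 mol
n(L) = 198.0 / 26.20 = 7.557 mol
n/ν → D: 2.961, L: 3.779; D is limiting.
n(J) = (3/2) × 5.922 = 8.883 mol
mass = 8.883 × 145.60 = 1293 g

1290 g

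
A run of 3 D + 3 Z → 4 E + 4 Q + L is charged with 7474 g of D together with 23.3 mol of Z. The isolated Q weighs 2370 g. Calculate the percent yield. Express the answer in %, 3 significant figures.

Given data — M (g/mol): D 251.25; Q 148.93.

n(D) = 7474 / 251.25 = 29.75 mol
n(Z) = 23.30 mol
n/ν → D: 9.917, Z: 7.767; Z is limiting.
theoretical n(Q) = (4/3) × 23.30 = 31.07 mol → 4627 g
% yield = 2370 / 4627 × 100 = 51.22 %

51.2 %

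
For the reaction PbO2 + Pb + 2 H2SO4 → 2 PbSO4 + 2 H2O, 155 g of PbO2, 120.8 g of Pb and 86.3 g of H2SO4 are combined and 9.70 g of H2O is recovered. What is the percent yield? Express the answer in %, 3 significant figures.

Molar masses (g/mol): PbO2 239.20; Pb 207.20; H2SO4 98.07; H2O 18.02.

n(PbO2) = 155.0 / 239.20 = 0.6480 mol
n(Pb) = 120.8 / 207.20 = 0.5830 mol
n(H2SO4) = 86.30 / 98.07 = 0.8800 mol
n/ν for PbO2 = 0.6480/1 = 0.6480
n/ν for Pb = 0.5830/1 = 0.5830
n/ν for H2SO4 = 0.8800/2 = 0.4400
Smallest n/ν is H2SO4 → limiting reagent.
theoretical n(H2O) = (2/2) × 0.8800 = 0.8800 mol → 15.86 g
% yield = 9.70 / 15.86 × 100 = 61.16 %

61.2 %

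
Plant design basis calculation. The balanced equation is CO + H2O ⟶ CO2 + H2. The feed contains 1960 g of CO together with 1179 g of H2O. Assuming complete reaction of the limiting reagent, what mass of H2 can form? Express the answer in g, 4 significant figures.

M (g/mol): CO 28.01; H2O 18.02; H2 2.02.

n(CO) = 1960 / 28.01 = 69.98 mol
n(H2O) = 1179 / 18.02 = 65.43 mol
n/ν → CO: 69.98, H2O: 65.43; H2O is limiting.
n(H2) = (1/1) × 65.43 = 65.43 mol
mass = 65.43 × 2.02 = 132.2 g

132.2 g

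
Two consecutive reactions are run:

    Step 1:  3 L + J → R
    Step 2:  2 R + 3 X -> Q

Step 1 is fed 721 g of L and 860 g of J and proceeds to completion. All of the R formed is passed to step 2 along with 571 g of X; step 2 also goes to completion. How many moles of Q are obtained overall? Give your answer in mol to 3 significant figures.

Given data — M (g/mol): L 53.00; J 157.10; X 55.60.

2.27 mol

Step 1:
n(L) = 721.0 / 53.00 = 13.60 mol
n(J) = 860.0 / 157.10 = 5.474 mol
n/ν for L = 13.60/3 = 4.533
n/ν for J = 5.474/1 = 5.474
Smallest n/ν is L → limiting reagent.
n(R) produced = (1/3) × 13.60 = 4.533 mol
Step 2:
n(R) available = 4.533 mol
n(X) = 571.0 / 55.60 = 10.27 mol
n/ν for R = 4.533/2 = 2.267
n/ν for X = 10.27/3 = 3.423
Smallest n/ν is R → limiting reagent.
n(Q) = (1/2) × 4.533 = 2.267 mol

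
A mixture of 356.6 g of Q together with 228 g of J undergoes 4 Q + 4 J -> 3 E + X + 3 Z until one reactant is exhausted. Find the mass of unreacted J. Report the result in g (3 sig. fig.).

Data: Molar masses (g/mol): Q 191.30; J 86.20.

67.3 g

n(Q) = 356.6 / 191.30 = 1.864 mol
n(J) = 228.0 / 86.20 = 2.645 mol
n/ν → Q: 0.4660, J: 0.6613; Q is limiting.
J consumed = (4/4) × 1.864 = 1.864 mol
J remaining = 2.645 − 1.864 = 0.7810 mol
mass = 0.7810 × 86.20 = 67.32 g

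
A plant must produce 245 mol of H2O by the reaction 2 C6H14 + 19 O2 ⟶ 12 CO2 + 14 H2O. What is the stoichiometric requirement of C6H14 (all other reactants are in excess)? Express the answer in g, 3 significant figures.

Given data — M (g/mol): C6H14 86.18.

3020 g

n(H2O) = 245.0 mol
n(C6H14) = (2/14) × 245.0 = 35.00 mol
mass = 35.00 × 86.18 = 3016 g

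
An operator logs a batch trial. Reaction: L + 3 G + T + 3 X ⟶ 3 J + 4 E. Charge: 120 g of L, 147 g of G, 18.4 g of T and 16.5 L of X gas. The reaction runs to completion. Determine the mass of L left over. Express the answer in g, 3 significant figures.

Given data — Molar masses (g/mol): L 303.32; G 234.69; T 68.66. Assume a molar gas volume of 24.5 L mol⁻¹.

n(L) = 120.0 / 303.32 = 0.3956 mol
n(G) = 147.0 / 234.69 = 0.6264 mol
n(T) = 18.40 / 68.66 = 0.2680 mol
n(X) = 16.50 / 24.5 = 0.6735 mol
n/ν → L: 0.3956, G: 0.2088, T: 0.2680, X: 0.2245; G is limiting.
L consumed = (1/3) × 0.6264 = 0.2088 mol
L remaining = 0.3956 − 0.2088 = 0.1868 mol
mass = 0.1868 × 303.32 = 56.66 g

56.7 g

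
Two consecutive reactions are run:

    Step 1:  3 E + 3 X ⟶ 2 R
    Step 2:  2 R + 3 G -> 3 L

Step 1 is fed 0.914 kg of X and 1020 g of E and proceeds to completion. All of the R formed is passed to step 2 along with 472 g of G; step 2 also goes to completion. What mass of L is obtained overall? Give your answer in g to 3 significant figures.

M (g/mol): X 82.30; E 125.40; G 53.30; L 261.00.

Step 1:
n(X) = 0.9140×1000 / 82.30 = 11.11 mol
n(E) = 1020 / 125.40 = 8.134 mol
n/ν → X: 3.703, E: 2.711; E is limiting.
n(R) produced = (2/3) × 8.134 = 5.423 mol
Step 2:
n(R) available = 5.423 mol
n(G) = 472.0 / 53.30 = 8.856 mol
n/ν → R: 2.712, G: 2.952; R is limiting.
n(L) = (3/2) × 5.423 = 8.135 mol
mass = 8.135 × 261.00 = 2123 g

2120 g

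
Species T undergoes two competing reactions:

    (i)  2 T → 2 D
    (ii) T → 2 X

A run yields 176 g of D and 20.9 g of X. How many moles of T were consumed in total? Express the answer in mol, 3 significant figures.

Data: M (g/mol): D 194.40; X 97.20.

n(D) = 176 / 194.40 = 0.9053 mol
n(X) = 20.9 / 97.20 = 0.2150 mol
n(T) via (i) = (2/2)×0.9053 = 0.9053 mol
n(T) via (ii) = (1/2)×0.2150 = 0.1075 mol
total n(T) = 0.9053 + 0.1075 = 1.013 mol

1.01 mol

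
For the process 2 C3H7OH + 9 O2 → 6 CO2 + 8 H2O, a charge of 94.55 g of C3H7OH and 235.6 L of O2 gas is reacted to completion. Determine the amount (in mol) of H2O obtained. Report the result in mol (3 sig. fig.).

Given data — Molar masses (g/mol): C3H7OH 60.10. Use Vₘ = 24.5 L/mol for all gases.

6.29 mol

n(C3H7OH) = 94.55 / 60.10 = 1.573 mol
n(O2) = 235.6 / 24.5 = 9.616 mol
n/ν for C3H7OH = 1.573/2 = 0.7865
n/ν for O2 = 9.616/9 = 1.068
Smallest n/ν is C3H7OH → limiting reagent.
n(H2O) = (8/2) × 1.573 = 6.292 mol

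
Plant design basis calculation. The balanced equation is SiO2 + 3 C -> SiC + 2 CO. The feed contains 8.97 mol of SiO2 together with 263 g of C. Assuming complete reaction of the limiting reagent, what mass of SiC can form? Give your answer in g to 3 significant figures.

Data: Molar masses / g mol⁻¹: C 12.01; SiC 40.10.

n(SiO2) = 8.970 mol
n(C) = 263.0 / 12.01 = 21.90 mol
n/ν for SiO2 = 8.970/1 = 8.970
n/ν for C = 21.90/3 = 7.300
Smallest n/ν is C → limiting reagent.
n(SiC) = (1/3) × 21.90 = 7.300 mol
mass = 7.300 × 40.10 = 292.7 g

293 g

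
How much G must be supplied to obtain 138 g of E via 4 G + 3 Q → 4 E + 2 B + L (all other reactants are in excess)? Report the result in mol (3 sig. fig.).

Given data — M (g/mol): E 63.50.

2.17 mol

n(E) = 138 / 63.50 = 2.173 mol
n(G) = (4/4) × 2.173 = 2.173 mol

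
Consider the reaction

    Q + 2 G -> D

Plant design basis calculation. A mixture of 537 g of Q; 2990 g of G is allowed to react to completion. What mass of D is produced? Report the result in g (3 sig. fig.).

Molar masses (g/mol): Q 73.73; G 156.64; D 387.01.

2820 g

n(Q) = 537.0 / 73.73 = 7.283 mol
n(G) = 2990 / 156.64 = 19.09 mol
n/ν → Q: 7.283, G: 9.545; Q is limiting.
n(D) = (1/1) × 7.283 = 7.283 mol
mass = 7.283 × 387.01 = 2819 g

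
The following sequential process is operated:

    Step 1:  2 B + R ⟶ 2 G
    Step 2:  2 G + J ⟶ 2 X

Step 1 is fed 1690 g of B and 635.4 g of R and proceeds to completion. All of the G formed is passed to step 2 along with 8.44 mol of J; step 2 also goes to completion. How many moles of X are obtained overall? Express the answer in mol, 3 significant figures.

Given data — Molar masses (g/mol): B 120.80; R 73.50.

Step 1:
n(B) = 1690 / 120.80 = 13.99 mol
n(R) = 635.4 / 73.50 = 8.645 mol
n/ν for B = 13.99/2 = 6.995
n/ν for R = 8.645/1 = 8.645
Smallest n/ν is B → limiting reagent.
n(G) produced = (2/2) × 13.99 = 13.99 mol
Step 2:
n(G) available = 13.99 mol
n(J) = 8.440 mol
n/ν for G = 13.99/2 = 6.995
n/ν for J = 8.440/1 = 8.440
Smallest n/ν is G → limiting reagent.
n(X) = (2/2) × 13.99 = 13.99 mol

14.0 mol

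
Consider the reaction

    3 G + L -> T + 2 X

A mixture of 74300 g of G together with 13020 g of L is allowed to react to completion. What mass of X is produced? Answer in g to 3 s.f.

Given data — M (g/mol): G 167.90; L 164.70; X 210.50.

n(G) = 74300 / 167.90 = 442.5 mol
n(L) = 13020 / 164.70 = 79.05 mol
n/ν → G: 147.5, L: 79.05; L is limiting.
n(X) = (2/1) × 79.05 = 158.1 mol
mass = 158.1 × 210.50 = 33280 g

33300 g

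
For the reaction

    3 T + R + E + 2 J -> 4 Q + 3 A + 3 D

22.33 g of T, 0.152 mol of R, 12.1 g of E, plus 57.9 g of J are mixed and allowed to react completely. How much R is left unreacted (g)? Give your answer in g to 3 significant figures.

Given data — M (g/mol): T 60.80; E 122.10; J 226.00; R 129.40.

6.85 g

n(T) = 22.33 / 60.80 = 0.3673 mol
n(R) = 0.1520 mol
n(E) = 12.10 / 122.10 = 0.09910 mol
n(J) = 57.90 / 226.00 = 0.2562 mol
n/ν for T = 0.3673/3 = 0.1224
n/ν for R = 0.1520/1 = 0.1520
n/ν for E = 0.09910/1 = 0.09910
n/ν for J = 0.2562/2 = 0.1281
Smallest n/ν is E → limiting reagent.
R consumed = (1/1) × 0.09910 = 0.09910 mol
R remaining = 0.1520 − 0.09910 = 0.05290 mol
mass = 0.05290 × 129.40 = 6.845 g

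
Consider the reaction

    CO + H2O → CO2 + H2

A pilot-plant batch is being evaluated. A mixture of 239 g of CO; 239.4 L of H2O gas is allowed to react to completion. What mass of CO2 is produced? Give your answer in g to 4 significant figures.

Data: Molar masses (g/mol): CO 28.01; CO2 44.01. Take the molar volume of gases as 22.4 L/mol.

375.5 g

n(CO) = 239.0 / 28.01 = 8.533 mol
n(H2O) = 239.4 / 22.4 = 10.69 mol
n/ν for CO = 8.533/1 = 8.533
n/ν for H2O = 10.69/1 = 10.69
Smallest n/ν is CO → limiting reagent.
n(CO2) = (1/1) × 8.533 = 8.533 mol
mass = 8.533 × 44.01 = 375.5 g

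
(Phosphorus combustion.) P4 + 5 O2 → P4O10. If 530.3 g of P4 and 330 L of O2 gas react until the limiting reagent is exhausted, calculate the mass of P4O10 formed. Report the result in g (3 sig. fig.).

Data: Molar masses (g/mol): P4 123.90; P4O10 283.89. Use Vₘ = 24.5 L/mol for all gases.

765 g

n(P4) = 530.3 / 123.90 = 4.280 mol
n(O2) = 330.0 / 24.5 = 13.47 mol
n/ν → P4: 4.280, O2: 2.694; O2 is limiting.
n(P4O10) = (1/5) × 13.47 = 2.694 mol
mass = 2.694 × 283.89 = 764.8 g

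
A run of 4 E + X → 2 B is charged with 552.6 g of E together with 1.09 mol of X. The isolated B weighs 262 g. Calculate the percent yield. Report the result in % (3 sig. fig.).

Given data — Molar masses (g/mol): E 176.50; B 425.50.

n(E) = 552.6 / 176.50 = 3.131 mol
n(X) = 1.090 mol
n/ν for E = 3.131/4 = 0.7828
n/ν for X = 1.090/1 = 1.090
Smallest n/ν is E → limiting reagent.
theoretical n(B) = (2/4) × 3.131 = 1.566 mol → 666.3 g
% yield = 262 / 666.3 × 100 = 39.32 %

39.3 %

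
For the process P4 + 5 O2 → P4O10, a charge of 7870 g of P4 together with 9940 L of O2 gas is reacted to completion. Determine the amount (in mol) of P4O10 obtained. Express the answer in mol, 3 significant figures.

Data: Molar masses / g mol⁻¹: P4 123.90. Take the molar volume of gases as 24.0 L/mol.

n(P4) = 7870 / 123.90 = 63.52 mol
n(O2) = 9940 / 24.0 = 414.2 mol
n/ν → P4: 63.52, O2: 82.84; P4 is limiting.
n(P4O10) = (1/1) × 63.52 = 63.52 mol

63.5 mol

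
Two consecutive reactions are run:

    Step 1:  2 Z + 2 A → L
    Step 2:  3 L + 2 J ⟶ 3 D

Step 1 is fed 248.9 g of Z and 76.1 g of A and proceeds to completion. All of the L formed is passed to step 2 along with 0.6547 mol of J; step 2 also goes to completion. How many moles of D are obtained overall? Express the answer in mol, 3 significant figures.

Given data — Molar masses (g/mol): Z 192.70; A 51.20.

0.646 mol

Step 1:
n(Z) = 248.9 / 192.70 = 1.292 mol
n(A) = 76.10 / 51.20 = 1.486 mol
n/ν for Z = 1.292/2 = 0.6460
n/ν for A = 1.486/2 = 0.7430
Smallest n/ν is Z → limiting reagent.
n(L) produced = (1/2) × 1.292 = 0.6460 mol
Step 2:
n(L) available = 0.6460 mol
n(J) = 0.6547 mol
n/ν for L = 0.6460/3 = 0.2153
n/ν for J = 0.6547/2 = 0.3274
Smallest n/ν is L → limiting reagent.
n(D) = (3/3) × 0.6460 = 0.6460 mol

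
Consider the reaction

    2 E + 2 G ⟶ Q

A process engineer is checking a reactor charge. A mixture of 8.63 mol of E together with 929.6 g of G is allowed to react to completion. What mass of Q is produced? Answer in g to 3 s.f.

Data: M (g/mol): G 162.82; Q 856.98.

n(E) = 8.630 mol
n(G) = 929.6 / 162.82 = 5.709 mol
n/ν for E = 8.630/2 = 4.315
n/ν for G = 5.709/2 = 2.855
Smallest n/ν is G → limiting reagent.
n(Q) = (1/2) × 5.709 = 2.855 mol
mass = 2.855 × 856.98 = 2447 g

2450 g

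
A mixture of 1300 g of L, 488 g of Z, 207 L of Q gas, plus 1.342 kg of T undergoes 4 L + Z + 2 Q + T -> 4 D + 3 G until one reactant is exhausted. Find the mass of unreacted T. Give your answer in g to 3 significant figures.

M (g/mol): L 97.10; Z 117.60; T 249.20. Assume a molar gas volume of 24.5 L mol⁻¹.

n(L) = 1300 / 97.10 = 13.39 mol
n(Z) = 488.0 / 117.60 = 4.150 mol
n(Q) = 207.0 / 24.5 = 8.449 mol
n(T) = 1.342×1000 / 249.20 = 5.385 mol
n/ν for L = 13.39/4 = 3.348
n/ν for Z = 4.150/1 = 4.150
n/ν for Q = 8.449/2 = 4.225
n/ν for T = 5.385/1 = 5.385
Smallest n/ν is L → limiting reagent.
T consumed = (1/4) × 13.39 = 3.348 mol
T remaining = 5.385 − 3.348 = 2.037 mol
mass = 2.037 × 249.20 = 507.6 g

508 g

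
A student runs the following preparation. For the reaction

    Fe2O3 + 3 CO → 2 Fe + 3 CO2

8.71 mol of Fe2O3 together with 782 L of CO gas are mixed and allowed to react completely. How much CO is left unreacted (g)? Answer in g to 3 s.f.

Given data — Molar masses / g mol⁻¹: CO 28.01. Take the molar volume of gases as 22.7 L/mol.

233 g

n(Fe2O3) = 8.710 mol
n(CO) = 782.0 / 22.7 = 34.45 mol
n/ν → Fe2O3: 8.710, CO: 11.48; Fe2O3 is limiting.
CO consumed = (3/1) × 8.710 = 26.13 mol
CO remaining = 34.45 − 26.13 = 8.320 mol
mass = 8.320 × 28.01 = 233.0 g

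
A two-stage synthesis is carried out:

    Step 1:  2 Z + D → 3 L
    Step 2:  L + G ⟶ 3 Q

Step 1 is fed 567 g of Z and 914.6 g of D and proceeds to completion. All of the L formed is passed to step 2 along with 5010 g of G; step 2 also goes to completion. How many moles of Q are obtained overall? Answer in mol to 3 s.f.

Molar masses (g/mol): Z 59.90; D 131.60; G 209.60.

Step 1:
n(Z) = 567.0 / 59.90 = 9.466 mol
n(D) = 914.6 / 131.60 = 6.950 mol
n/ν for Z = 9.466/2 = 4.733
n/ν for D = 6.950/1 = 6.950
Smallest n/ν is Z → limiting reagent.
n(L) produced = (3/2) × 9.466 = 14.20 mol
Step 2:
n(L) available = 14.20 mol
n(G) = 5010 / 209.60 = 23.90 mol
n/ν for L = 14.20/1 = 14.20
n/ν for G = 23.90/1 = 23.90
Smallest n/ν is L → limiting reagent.
n(Q) = (3/1) × 14.20 = 42.60 mol

42.6 mol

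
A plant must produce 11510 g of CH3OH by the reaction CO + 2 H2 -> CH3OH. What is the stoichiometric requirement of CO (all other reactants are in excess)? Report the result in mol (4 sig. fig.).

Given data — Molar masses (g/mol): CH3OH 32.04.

359.2 mol

n(CH3OH) = 11510 / 32.04 = 359.2 mol
n(CO) = (1/1) × 359.2 = 359.2 mol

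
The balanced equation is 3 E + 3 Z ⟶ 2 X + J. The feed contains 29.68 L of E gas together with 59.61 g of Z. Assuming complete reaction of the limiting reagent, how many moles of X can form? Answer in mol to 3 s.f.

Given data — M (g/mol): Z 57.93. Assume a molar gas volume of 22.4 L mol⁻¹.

0.686 mol

n(E) = 29.68 / 22.4 = 1.325 mol
n(Z) = 59.61 / 57.93 = 1.029 mol
n/ν for E = 1.325/3 = 0.4417
n/ν for Z = 1.029/3 = 0.3430
Smallest n/ν is Z → limiting reagent.
n(X) = (2/3) × 1.029 = 0.6860 mol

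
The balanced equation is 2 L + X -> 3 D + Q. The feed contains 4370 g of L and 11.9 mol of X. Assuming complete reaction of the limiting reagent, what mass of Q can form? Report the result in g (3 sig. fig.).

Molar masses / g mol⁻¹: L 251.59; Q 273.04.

n(L) = 4370 / 251.59 = 17.37 mol
n(X) = 11.90 mol
n/ν for L = 17.37/2 = 8.685
n/ν for X = 11.90/1 = 11.90
Smallest n/ν is L → limiting reagent.
n(Q) = (1/2) × 17.37 = 8.685 mol
mass = 8.685 × 273.04 = 2371 g

2370 g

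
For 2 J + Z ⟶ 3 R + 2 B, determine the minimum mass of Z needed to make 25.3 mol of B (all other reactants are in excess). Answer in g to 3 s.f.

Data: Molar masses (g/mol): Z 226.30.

2860 g

n(B) = 25.30 mol
n(Z) = (1/2) × 25.30 = 12.65 mol
mass = 12.65 × 226.30 = 2863 g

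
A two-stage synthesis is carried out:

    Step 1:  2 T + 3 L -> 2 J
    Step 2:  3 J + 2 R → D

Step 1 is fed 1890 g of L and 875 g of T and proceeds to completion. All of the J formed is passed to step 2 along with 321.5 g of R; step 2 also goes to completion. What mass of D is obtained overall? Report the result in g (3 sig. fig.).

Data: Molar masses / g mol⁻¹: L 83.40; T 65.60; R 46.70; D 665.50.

2290 g

Step 1:
n(L) = 1890 / 83.40 = 22.66 mol
n(T) = 875.0 / 65.60 = 13.34 mol
n/ν → L: 7.553, T: 6.670; T is limiting.
n(J) produced = (2/2) × 13.34 = 13.34 mol
Step 2:
n(J) available = 13.34 mol
n(R) = 321.5 / 46.70 = 6.884 mol
n/ν → J: 4.447, R: 3.442; R is limiting.
n(D) = (1/2) × 6.884 = 3.442 mol
mass = 3.442 × 665.50 = 2291 g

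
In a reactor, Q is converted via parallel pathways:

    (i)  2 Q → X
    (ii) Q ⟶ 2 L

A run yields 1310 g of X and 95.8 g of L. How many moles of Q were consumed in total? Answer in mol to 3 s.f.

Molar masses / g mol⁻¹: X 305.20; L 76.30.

n(X) = 1310 / 305.20 = 4.292 mol
n(L) = 95.8 / 76.30 = 1.256 mol
n(Q) via (i) = (2/1)×4.292 = 8.584 mol
n(Q) via (ii) = (1/2)×1.256 = 0.6280 mol
total n(Q) = 8.584 + 0.6280 = 9.212 mol

9.21 mol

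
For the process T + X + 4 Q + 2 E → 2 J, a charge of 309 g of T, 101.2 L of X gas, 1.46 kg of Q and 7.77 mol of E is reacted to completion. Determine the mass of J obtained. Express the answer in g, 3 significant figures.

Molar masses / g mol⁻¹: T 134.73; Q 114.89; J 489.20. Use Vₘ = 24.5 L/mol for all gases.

n(T) = 309.0 / 134.73 = 2.293 mol
n(X) = 101.2 / 24.5 = 4.131 mol
n(Q) = 1.460×1000 / 114.89 = 12.71 mol
n(E) = 7.770 mol
n/ν → T: 2.293, X: 4.131, Q: 3.178, E: 3.885; T is limiting.
n(J) = (2/1) × 2.293 = 4.586 mol
mass = 4.586 × 489.20 = 2243 g

2240 g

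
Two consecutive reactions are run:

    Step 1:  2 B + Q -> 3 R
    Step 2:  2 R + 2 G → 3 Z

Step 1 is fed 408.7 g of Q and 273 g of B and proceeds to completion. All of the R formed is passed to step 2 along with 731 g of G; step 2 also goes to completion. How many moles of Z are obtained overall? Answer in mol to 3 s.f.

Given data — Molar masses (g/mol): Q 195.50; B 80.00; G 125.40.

Step 1:
n(Q) = 408.7 / 195.50 = 2.091 mol
n(B) = 273.0 / 80.00 = 3.413 mol
n/ν for Q = 2.091/1 = 2.091
n/ν for B = 3.413/2 = 1.707
Smallest n/ν is B → limiting reagent.
n(R) produced = (3/2) × 3.413 = 5.120 mol
Step 2:
n(R) available = 5.120 mol
n(G) = 731.0 / 125.40 = 5.829 mol
n/ν for R = 5.120/2 = 2.560
n/ν for G = 5.829/2 = 2.915
Smallest n/ν is R → limiting reagent.
n(Z) = (3/2) × 5.120 = 7.680 mol

7.68 mol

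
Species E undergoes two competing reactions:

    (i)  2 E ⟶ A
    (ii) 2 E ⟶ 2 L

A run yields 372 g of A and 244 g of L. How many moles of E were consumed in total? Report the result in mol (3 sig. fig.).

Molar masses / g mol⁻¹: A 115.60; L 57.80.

n(A) = 372 / 115.60 = 3.218 mol
n(L) = 244 / 57.80 = 4.221 mol
n(E) via (i) = (2/1)×3.218 = 6.436 mol
n(E) via (ii) = (2/2)×4.221 = 4.221 mol
total n(E) = 6.436 + 4.221 = 10.66 mol

10.7 mol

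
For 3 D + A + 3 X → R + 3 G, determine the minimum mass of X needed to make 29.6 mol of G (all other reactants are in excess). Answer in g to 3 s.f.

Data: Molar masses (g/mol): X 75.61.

2240 g

n(G) = 29.60 mol
n(X) = (3/3) × 29.60 = 29.60 mol
mass = 29.60 × 75.61 = 2238 g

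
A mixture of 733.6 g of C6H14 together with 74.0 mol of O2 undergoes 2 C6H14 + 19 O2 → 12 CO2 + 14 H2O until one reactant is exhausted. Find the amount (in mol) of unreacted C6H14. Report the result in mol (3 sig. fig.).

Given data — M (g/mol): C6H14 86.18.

n(C6H14) = 733.6 / 86.18 = 8.512 mol
n(O2) = 74.00 mol
n/ν for C6H14 = 8.512/2 = 4.256
n/ν for O2 = 74.00/19 = 3.895
Smallest n/ν is O2 → limiting reagent.
C6H14 consumed = (2/19) × 74.00 = 7.789 mol
C6H14 remaining = 8.512 − 7.789 = 0.7230 mol

0.723 mol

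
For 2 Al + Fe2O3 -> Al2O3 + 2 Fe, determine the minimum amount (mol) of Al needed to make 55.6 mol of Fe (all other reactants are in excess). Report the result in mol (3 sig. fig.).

55.6 mol

n(Fe) = 55.60 mol
n(Al) = (2/2) × 55.60 = 55.60 mol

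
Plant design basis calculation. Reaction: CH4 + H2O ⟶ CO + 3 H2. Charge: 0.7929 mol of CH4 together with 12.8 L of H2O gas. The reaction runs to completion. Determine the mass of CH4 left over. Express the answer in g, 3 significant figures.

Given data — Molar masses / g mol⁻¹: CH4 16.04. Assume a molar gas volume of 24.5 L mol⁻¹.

n(CH4) = 0.7929 mol
n(H2O) = 12.80 / 24.5 = 0.5224 mol
n/ν → CH4: 0.7929, H2O: 0.5224; H2O is limiting.
CH4 consumed = (1/1) × 0.5224 = 0.5224 mol
CH4 remaining = 0.7929 − 0.5224 = 0.2705 mol
mass = 0.2705 × 16.04 = 4.339 g

4.34 g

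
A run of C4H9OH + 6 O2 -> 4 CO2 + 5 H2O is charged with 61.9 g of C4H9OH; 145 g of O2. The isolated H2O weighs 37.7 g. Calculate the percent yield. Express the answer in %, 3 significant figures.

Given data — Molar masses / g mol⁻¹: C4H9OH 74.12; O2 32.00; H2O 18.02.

55.4 %

n(C4H9OH) = 61.90 / 74.12 = 0.8351 mol
n(O2) = 145.0 / 32.00 = 4.531 mol
n/ν → C4H9OH: 0.8351, O2: 0.7552; O2 is limiting.
theoretical n(H2O) = (5/6) × 4.531 = 3.776 mol → 68.04 g
% yield = 37.7 / 68.04 × 100 = 55.41 %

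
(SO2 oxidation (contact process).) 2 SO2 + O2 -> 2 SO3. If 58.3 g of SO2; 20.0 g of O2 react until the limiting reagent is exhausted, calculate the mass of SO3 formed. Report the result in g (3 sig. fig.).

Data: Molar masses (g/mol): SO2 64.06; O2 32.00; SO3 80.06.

n(SO2) = 58.30 / 64.06 = 0.9101 mol
n(O2) = 20.00 / 32.00 = 0.6250 mol
n/ν for SO2 = 0.9101/2 = 0.4551
n/ν for O2 = 0.6250/1 = 0.6250
Smallest n/ν is SO2 → limiting reagent.
n(SO3) = (2/2) × 0.9101 = 0.9101 mol
mass = 0.9101 × 80.06 = 72.86 g

72.9 g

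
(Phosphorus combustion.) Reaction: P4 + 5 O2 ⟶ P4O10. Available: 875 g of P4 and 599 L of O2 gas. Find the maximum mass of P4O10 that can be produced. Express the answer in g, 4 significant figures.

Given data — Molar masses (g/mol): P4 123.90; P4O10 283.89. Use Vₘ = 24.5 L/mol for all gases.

n(P4) = 875.0 / 123.90 = 7.062 mol
n(O2) = 599.0 / 24.5 = 24.45 mol
n/ν for P4 = 7.062/1 = 7.062
n/ν for O2 = 24.45/5 = 4.890
Smallest n/ν is O2 → limiting reagent.
n(P4O10) = (1/5) × 24.45 = 4.890 mol
mass = 4.890 × 283.89 = 1388 g

1388 g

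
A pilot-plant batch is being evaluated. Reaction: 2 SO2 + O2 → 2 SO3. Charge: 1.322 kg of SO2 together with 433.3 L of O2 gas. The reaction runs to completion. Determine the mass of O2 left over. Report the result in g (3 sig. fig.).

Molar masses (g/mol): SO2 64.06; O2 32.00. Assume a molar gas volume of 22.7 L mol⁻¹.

n(SO2) = 1.322×1000 / 64.06 = 20.64 mol
n(O2) = 433.3 / 22.7 = 19.09 mol
n/ν for SO2 = 20.64/2 = 10.32
n/ν for O2 = 19.09/1 = 19.09
Smallest n/ν is SO2 → limiting reagent.
O2 consumed = (1/2) × 20.64 = 10.32 mol
O2 remaining = 19.09 − 10.32 = 8.770 mol
mass = 8.770 × 32.00 = 280.6 g

281 g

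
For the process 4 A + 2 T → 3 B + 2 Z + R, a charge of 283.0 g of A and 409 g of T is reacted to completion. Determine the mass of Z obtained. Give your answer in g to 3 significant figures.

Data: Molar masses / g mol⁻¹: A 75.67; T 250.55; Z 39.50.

64.5 g

n(A) = 283.0 / 75.67 = 3.740 mol
n(T) = 409.0 / 250.55 = 1.632 mol
n/ν for A = 3.740/4 = 0.9350
n/ν for T = 1.632/2 = 0.8160
Smallest n/ν is T → limiting reagent.
n(Z) = (2/2) × 1.632 = 1.632 mol
mass = 1.632 × 39.50 = 64.46 g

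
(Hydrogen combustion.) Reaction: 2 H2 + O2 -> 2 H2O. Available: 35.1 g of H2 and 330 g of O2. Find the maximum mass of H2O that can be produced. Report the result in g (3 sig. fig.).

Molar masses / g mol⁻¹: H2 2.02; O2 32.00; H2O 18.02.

313 g

n(H2) = 35.10 / 2.02 = 17.38 mol
n(O2) = 330.0 / 32.00 = 10.31 mol
n/ν for H2 = 17.38/2 = 8.690
n/ν for O2 = 10.31/1 = 10.31
Smallest n/ν is H2 → limiting reagent.
n(H2O) = (2/2) × 17.38 = 17.38 mol
mass = 17.38 × 18.02 = 313.2 g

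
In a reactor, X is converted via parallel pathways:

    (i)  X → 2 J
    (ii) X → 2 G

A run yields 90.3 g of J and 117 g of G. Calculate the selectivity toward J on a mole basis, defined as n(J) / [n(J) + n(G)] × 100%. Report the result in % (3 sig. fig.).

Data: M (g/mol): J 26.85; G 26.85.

n(J) = 90.3 / 26.85 = 3.363 mol
n(G) = 117 / 26.85 = 4.358 mol
selectivity = 3.363/(3.363+4.358) × 100 = 43.56 %

43.6 %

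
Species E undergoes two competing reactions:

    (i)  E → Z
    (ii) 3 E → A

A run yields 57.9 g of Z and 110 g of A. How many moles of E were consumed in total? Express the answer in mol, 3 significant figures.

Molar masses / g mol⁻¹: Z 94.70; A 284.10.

n(Z) = 57.9 / 94.70 = 0.6114 mol
n(A) = 110 / 284.10 = 0.3872 mol
n(E) via (i) = (1/1)×0.6114 = 0.6114 mol
n(E) via (ii) = (3/1)×0.3872 = 1.162 mol
total n(E) = 0.6114 + 1.162 = 1.773 mol

1.77 mol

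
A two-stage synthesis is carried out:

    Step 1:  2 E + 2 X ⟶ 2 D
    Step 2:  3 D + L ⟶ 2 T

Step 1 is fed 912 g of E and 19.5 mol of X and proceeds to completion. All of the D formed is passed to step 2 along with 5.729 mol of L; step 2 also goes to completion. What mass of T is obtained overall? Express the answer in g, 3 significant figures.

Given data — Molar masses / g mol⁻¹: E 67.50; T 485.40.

4370 g

Step 1:
n(E) = 912.0 / 67.50 = 13.51 mol
n(X) = 19.50 mol
n/ν for E = 13.51/2 = 6.755
n/ν for X = 19.50/2 = 9.750
Smallest n/ν is E → limiting reagent.
n(D) produced = (2/2) × 13.51 = 13.51 mol
Step 2:
n(D) available = 13.51 mol
n(L) = 5.729 mol
n/ν for D = 13.51/3 = 4.503
n/ν for L = 5.729/1 = 5.729
Smallest n/ν is D → limiting reagent.
n(T) = (2/3) × 13.51 = 9.007 mol
mass = 9.007 × 485.40 = 4372 g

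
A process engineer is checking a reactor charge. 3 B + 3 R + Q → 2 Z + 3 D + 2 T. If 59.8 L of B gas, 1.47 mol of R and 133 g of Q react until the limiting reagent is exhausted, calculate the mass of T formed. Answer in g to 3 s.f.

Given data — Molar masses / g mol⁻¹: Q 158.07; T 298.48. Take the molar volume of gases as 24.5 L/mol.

293 g

n(B) = 59.80 / 24.5 = 2.441 mol
n(R) = 1.470 mol
n(Q) = 133.0 / 158.07 = 0.8414 mol
n/ν for B = 2.441/3 = 0.8137
n/ν for R = 1.470/3 = 0.4900
n/ν for Q = 0.8414/1 = 0.8414
Smallest n/ν is R → limiting reagent.
n(T) = (2/3) × 1.470 = 0.9800 mol
mass = 0.9800 × 298.48 = 292.5 g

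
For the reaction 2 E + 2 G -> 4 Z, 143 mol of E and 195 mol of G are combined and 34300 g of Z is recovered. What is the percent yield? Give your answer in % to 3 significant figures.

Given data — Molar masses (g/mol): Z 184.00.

n(E) = 143.0 mol
n(G) = 195.0 mol
n/ν for E = 143.0/2 = 71.50
n/ν for G = 195.0/2 = 97.50
Smallest n/ν is E → limiting reagent.
theoretical n(Z) = (4/2) × 143.0 = 286.0 mol → 52620 g
% yield = 34300 / 52620 × 100 = 65.18 %

65.2 %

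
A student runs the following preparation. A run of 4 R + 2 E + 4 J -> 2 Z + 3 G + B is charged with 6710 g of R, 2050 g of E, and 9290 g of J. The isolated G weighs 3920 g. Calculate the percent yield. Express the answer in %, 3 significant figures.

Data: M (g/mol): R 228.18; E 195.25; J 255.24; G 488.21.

n(R) = 6710 / 228.18 = 29.41 mol
n(E) = 2050 / 195.25 = 10.50 mol
n(J) = 9290 / 255.24 = 36.40 mol
n/ν for R = 29.41/4 = 7.353
n/ν for E = 10.50/2 = 5.250
n/ν for J = 36.40/4 = 9.100
Smallest n/ν is E → limiting reagent.
theoretical n(G) = (3/2) × 10.50 = 15.75 mol → 7689 g
% yield = 3920 / 7689 × 100 = 50.98 %

51.0 %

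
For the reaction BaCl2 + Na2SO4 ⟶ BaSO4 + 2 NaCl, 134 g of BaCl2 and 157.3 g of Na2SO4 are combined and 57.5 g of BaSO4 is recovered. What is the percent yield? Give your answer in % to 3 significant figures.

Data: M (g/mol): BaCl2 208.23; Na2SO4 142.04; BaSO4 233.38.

38.3 %

n(BaCl2) = 134.0 / 208.23 = 0.6435 mol
n(Na2SO4) = 157.3 / 142.04 = 1.107 mol
n/ν for BaCl2 = 0.6435/1 = 0.6435
n/ν for Na2SO4 = 1.107/1 = 1.107
Smallest n/ν is BaCl2 → limiting reagent.
theoretical n(BaSO4) = (1/1) × 0.6435 = 0.6435 mol → 150.2 g
% yield = 57.5 / 150.2 × 100 = 38.28 %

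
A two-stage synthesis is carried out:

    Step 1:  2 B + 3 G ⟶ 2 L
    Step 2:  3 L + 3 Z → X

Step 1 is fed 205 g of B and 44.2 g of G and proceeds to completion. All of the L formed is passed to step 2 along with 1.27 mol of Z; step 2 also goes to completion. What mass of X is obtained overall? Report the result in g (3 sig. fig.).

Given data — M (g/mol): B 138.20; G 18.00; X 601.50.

Step 1:
n(B) = 205.0 / 138.20 = 1.483 mol
n(G) = 44.20 / 18.00 = 2.456 mol
n/ν → B: 0.7415, G: 0.8187; B is limiting.
n(L) produced = (2/2) × 1.483 = 1.483 mol
Step 2:
n(L) available = 1.483 mol
n(Z) = 1.270 mol
n/ν → L: 0.4943, Z: 0.4233; Z is limiting.
n(X) = (1/3) × 1.270 = 0.4233 mol
mass = 0.4233 × 601.50 = 254.6 g

255 g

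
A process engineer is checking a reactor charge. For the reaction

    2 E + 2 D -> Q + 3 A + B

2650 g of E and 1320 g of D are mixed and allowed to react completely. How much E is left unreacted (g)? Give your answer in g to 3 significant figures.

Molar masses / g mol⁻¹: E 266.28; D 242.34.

1200 g

n(E) = 2650 / 266.28 = 9.952 mol
n(D) = 1320 / 242.34 = 5.447 mol
n/ν for E = 9.952/2 = 4.976
n/ν for D = 5.447/2 = 2.724
Smallest n/ν is D → limiting reagent.
E consumed = (2/2) × 5.447 = 5.447 mol
E remaining = 9.952 − 5.447 = 4.505 mol
mass = 4.505 × 266.28 = 1200 g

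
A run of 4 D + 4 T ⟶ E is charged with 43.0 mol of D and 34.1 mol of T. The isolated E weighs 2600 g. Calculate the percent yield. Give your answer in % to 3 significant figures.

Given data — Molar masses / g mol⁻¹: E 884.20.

n(D) = 43.00 mol
n(T) = 34.10 mol
n/ν for D = 43.00/4 = 10.75
n/ν for T = 34.10/4 = 8.525
Smallest n/ν is T → limiting reagent.
theoretical n(E) = (1/4) × 34.10 = 8.525 mol → 7538 g
% yield = 2600 / 7538 × 100 = 34.49 %

34.5 %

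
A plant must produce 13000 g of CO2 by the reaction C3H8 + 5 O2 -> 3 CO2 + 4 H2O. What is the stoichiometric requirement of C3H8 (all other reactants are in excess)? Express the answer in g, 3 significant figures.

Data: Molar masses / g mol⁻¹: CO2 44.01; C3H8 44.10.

4340 g

n(CO2) = 13000 / 44.01 = 295.4 mol
n(C3H8) = (1/3) × 295.4 = 98.47 mol
mass = 98.47 × 44.10 = 4343 g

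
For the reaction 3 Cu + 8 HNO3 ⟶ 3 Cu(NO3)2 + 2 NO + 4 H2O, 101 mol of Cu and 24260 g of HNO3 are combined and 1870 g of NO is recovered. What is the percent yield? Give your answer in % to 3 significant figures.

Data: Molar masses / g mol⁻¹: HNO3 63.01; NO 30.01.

n(Cu) = 101.0 mol
n(HNO3) = 24260 / 63.01 = 385.0 mol
n/ν for Cu = 101.0/3 = 33.67
n/ν for HNO3 = 385.0/8 = 48.13
Smallest n/ν is Cu → limiting reagent.
theoretical n(NO) = (2/3) × 101.0 = 67.33 mol → 2021 g
% yield = 1870 / 2021 × 100 = 92.53 %

92.5 %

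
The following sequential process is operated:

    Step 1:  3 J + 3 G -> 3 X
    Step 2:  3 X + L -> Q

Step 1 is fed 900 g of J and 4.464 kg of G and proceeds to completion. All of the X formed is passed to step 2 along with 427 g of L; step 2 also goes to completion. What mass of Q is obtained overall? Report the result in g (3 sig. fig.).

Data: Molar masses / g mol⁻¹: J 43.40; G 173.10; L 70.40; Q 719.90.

Step 1:
n(J) = 900.0 / 43.40 = 20.74 mol
n(G) = 4.464×1000 / 173.10 = 25.79 mol
n/ν → J: 6.913, G: 8.597; J is limiting.
n(X) produced = (3/3) × 20.74 = 20.74 mol
Step 2:
n(X) available = 20.74 mol
n(L) = 427.0 / 70.40 = 6.065 mol
n/ν → X: 6.913, L: 6.065; L is limiting.
n(Q) = (1/1) × 6.065 = 6.065 mol
mass = 6.065 × 719.90 = 4366 g

4370 g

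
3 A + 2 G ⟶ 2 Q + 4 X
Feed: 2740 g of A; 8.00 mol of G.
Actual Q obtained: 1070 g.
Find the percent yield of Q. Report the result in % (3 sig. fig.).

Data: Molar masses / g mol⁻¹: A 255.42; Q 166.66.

n(A) = 2740 / 255.42 = 10.73 mol
n(G) = 8.000 mol
n/ν → A: 3.577, G: 4.000; A is limiting.
theoretical n(Q) = (2/3) × 10.73 = 7.153 mol → 1192 g
% yield = 1070 / 1192 × 100 = 89.77 %

89.8 %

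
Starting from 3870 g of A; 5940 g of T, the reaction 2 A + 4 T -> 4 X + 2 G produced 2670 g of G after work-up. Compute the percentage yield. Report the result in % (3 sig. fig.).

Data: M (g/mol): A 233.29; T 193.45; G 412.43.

42.2 %

n(A) = 3870 / 233.29 = 16.59 mol
n(T) = 5940 / 193.45 = 30.71 mol
n/ν → A: 8.295, T: 7.678; T is limiting.
theoretical n(G) = (2/4) × 30.71 = 15.36 mol → 6335 g
% yield = 2670 / 6335 × 100 = 42.15 %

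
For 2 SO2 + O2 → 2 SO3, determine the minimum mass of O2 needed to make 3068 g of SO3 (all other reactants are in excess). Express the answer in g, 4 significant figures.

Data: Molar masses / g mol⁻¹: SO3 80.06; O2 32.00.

n(SO3) = 3068 / 80.06 = 38.32 mol
n(O2) = (1/2) × 38.32 = 19.16 mol
mass = 19.16 × 32.00 = 613.1 g

613.1 g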